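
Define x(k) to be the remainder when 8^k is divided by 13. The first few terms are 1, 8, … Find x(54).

Listing terms: x(0) = 1, x(1) = 8, x(2) = 12, x(3) = 5, x(4) = 1.
Since x(4) = x(0) = 1, the sequence is periodic with period 4.
(54 - 0) mod 4 = 2, so x(54) = x(2) = 12.

12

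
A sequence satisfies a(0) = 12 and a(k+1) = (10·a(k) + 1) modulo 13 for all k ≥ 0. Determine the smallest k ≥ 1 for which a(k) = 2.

a(0) = 12; a(1) = 4; a(2) = 2; a(3) = 8; a(4) = 3; a(5) = 5; a(6) = 12.
Since a(6) = a(0) = 12, the sequence is periodic with period 6.
The value 2 first appears (with k ≥ 1) at a(2).

2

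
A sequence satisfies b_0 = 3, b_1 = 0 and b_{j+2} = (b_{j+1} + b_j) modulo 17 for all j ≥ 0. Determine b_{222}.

15

We have b_0 = 3; b_1 = 0; b_2 = 3; b_3 = 3; b_4 = 6; b_5 = 9; b_6 = 15; b_7 = 7; b_8 = 5; b_9 = 12; b_{10} = 0; b_{11} = 12; b_{12} = 12; b_{13} = 7; b_{14} = 2; b_{15} = 9; b_{16} = 11; b_{17} = 3; b_{18} = 14; b_{19} = 0; b_{20} = 14; b_{21} = 14; b_{22} = 11; b_{23} = 8; b_{24} = 2; b_{25} = 10; b_{26} = 12; b_{27} = 5; b_{28} = 0; b_{29} = 5; b_{30} = 5; b_{31} = 10; b_{32} = 15; b_{33} = 8; b_{34} = 6; b_{35} = 14; b_{36} = 3; b_{37} = 0.
Since (b_{36}, b_{37}) = (b_0, b_1) = (3, 0) (two consecutive terms determine the rest), the sequence is periodic with period 36.
(222 - 0) mod 36 = 6, so b_{222} = b_6 = 15.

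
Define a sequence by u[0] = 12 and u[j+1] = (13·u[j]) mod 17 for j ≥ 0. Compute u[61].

3

Listing terms: u[0] = 12, u[1] = 3, u[2] = 5, u[3] = 14, u[4] = 12.
The sequence repeats with period 4.
So u[61] = u[0 + ((61-0) mod 4)] = u[1] = 3.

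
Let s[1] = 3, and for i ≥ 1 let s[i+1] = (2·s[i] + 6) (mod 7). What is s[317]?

5

s[1] = 3; s[2] = 5; s[3] = 2; s[4] = 3.
Since s[4] = s[1] = 3, the sequence is periodic with period 3.
So s[317] = s[1 + ((317-1) mod 3)] = s[2] = 5.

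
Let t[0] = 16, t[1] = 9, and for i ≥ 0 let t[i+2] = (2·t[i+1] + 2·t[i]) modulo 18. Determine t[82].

Computing terms: t[0] = 16; t[1] = 9; t[2] = 14; t[3] = 10; t[4] = 12; t[5] = 8; t[6] = 4; t[7] = 6; t[8] = 2; t[9] = 16; t[10] = 0; t[11] = 14; t[12] = 10.
Since (t[11], t[12]) = (t[2], t[3]) = (14, 10) (two consecutive terms determine the rest), the sequence is eventually periodic: after a pre-period of length 2 it cycles with period 9.
For i ≥ 2, t[i] depends only on (i - 2) mod 9. (82 - 2) mod 9 = 8, so t[82] = t[10] = 0.

0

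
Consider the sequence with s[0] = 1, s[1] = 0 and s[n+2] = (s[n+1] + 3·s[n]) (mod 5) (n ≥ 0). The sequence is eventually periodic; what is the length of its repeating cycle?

Computing terms: s[0] = 1,  s[1] = 0,  s[2] = 3,  s[3] = 3,  s[4] = 2,  s[5] = 1,  s[6] = 2,  s[7] = 0,  s[8] = 1,  s[9] = 1,  s[10] = 4,  s[11] = 2,  s[12] = 4,  s[13] = 0,  s[14] = 2,  s[15] = 2,  s[16] = 3,  s[17] = 4,  s[18] = 3,  s[19] = 0,  s[20] = 4,  s[21] = 4,  s[22] = 1,  s[23] = 3,  s[24] = 1,  s[25] = 0.
Since (s[24], s[25]) = (s[0], s[1]) = (1, 0) (two consecutive terms determine the rest), the sequence is periodic with period 24.

24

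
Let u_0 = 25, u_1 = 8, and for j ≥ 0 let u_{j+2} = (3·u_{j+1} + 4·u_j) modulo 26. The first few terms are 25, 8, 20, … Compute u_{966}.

12

u_0 = 25,  u_1 = 8,  u_2 = 20,  u_3 = 14,  u_4 = 18,  u_5 = 6,  u_6 = 12,  u_7 = 8,  u_8 = 20.
Since (u_7, u_8) = (u_1, u_2) = (8, 20) (two consecutive terms determine the rest), the sequence is eventually periodic: after a pre-period of length 1 it cycles with period 6.
For j ≥ 1, u_j depends only on (j - 1) mod 6. (966 - 1) mod 6 = 5, so u_{966} = u_6 = 12.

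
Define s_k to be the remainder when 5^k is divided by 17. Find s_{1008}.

1

Listing terms: s_0 = 1; s_1 = 5; s_2 = 8; s_3 = 6; s_4 = 13; s_5 = 14; s_6 = 2; s_7 = 10; s_8 = 16; s_9 = 12; s_{10} = 9; s_{11} = 11; s_{12} = 4; s_{13} = 3; s_{14} = 15; s_{15} = 7; s_{16} = 1.
Since s_{16} = s_0 = 1, the sequence is periodic with period 16.
(1008 - 0) mod 16 = 0, so s_{1008} = s_0 = 1.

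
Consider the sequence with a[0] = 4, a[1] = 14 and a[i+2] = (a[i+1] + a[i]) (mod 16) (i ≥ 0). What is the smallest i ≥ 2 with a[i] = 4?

We have a[0] = 4, a[1] = 14, a[2] = 2, a[3] = 0, a[4] = 2, a[5] = 2, a[6] = 4, a[7] = 6, a[8] = 10, a[9] = 0, a[10] = 10, a[11] = 10, a[12] = 4, a[13] = 14.
The sequence repeats with period 12.
The value 4 first appears (with i ≥ 2) at a[6].

6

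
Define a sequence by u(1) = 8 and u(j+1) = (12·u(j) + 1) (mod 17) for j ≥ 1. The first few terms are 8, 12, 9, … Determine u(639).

10

We have u(1) = 8; u(2) = 12; u(3) = 9; u(4) = 7; u(5) = 0; u(6) = 1; u(7) = 13; u(8) = 4; u(9) = 15; u(10) = 11; u(11) = 14; u(12) = 16; u(13) = 6; u(14) = 5; u(15) = 10; u(16) = 2; u(17) = 8.
The sequence repeats with period 16.
(639 - 1) mod 16 = 14, so u(639) = u(15) = 10.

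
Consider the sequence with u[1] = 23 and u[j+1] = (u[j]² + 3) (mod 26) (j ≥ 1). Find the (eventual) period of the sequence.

10

u[1] = 23; u[2] = 12; u[3] = 17; u[4] = 6; u[5] = 13; u[6] = 16; u[7] = 25; u[8] = 4; u[9] = 19; u[10] = 0; u[11] = 3; u[12] = 12.
Since u[12] = u[2] = 12, the sequence is eventually periodic: after a pre-period of length 1 it cycles with period 10.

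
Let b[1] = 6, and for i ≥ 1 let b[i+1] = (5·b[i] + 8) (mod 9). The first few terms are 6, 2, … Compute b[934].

8

We have b[1] = 6, b[2] = 2, b[3] = 0, b[4] = 8, b[5] = 3, b[6] = 5, b[7] = 6.
Since b[7] = b[1] = 6, the sequence is periodic with period 6.
So b[934] = b[1 + ((934-1) mod 6)] = b[4] = 8.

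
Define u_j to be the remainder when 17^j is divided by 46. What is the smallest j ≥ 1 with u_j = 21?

We have u_0 = 1, u_1 = 17, u_2 = 13, u_3 = 37, u_4 = 31, u_5 = 21, u_6 = 35, u_7 = 43, u_8 = 41, u_9 = 7, u_{10} = 27, u_{11} = 45, u_{12} = 29, u_{13} = 33, u_{14} = 9, u_{15} = 15, u_{16} = 25, u_{17} = 11, u_{18} = 3, u_{19} = 5, u_{20} = 39, u_{21} = 19, u_{22} = 1.
The sequence repeats with period 22.
The value 21 first appears (with j ≥ 1) at u_5.

5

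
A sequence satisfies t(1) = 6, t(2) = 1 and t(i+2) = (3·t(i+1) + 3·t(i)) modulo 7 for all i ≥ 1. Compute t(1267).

2

t(1) = 6, t(2) = 1, t(3) = 0, t(4) = 3, t(5) = 2, t(6) = 1, t(7) = 2, t(8) = 2, t(9) = 5, t(10) = 0, t(11) = 1, t(12) = 3, t(13) = 5, t(14) = 3, t(15) = 3, t(16) = 4, t(17) = 0, t(18) = 5, t(19) = 1, t(20) = 4, t(21) = 1, t(22) = 1, t(23) = 6, t(24) = 0, t(25) = 4, t(26) = 5, t(27) = 6, t(28) = 5, t(29) = 5, t(30) = 2, t(31) = 0, t(32) = 6, t(33) = 4, t(34) = 2, t(35) = 4, t(36) = 4, t(37) = 3, t(38) = 0, t(39) = 2, t(40) = 6, t(41) = 3, t(42) = 6, t(43) = 6, t(44) = 1.
The sequence repeats with period 42.
So t(1267) = t(1 + ((1267-1) mod 42)) = t(7) = 2.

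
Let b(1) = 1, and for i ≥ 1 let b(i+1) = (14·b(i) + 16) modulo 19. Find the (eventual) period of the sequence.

18

We have b(1) = 1, b(2) = 11, b(3) = 18, b(4) = 2, b(5) = 6, b(6) = 5, b(7) = 10, b(8) = 4, b(9) = 15, b(10) = 17, b(11) = 7, b(12) = 0, b(13) = 16, b(14) = 12, b(15) = 13, b(16) = 8, b(17) = 14, b(18) = 3, b(19) = 1.
The sequence repeats with period 18.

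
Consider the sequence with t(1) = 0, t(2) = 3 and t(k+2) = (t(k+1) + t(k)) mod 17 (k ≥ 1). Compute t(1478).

Listing terms: t(1) = 0,  t(2) = 3,  t(3) = 3,  t(4) = 6,  t(5) = 9,  t(6) = 15,  t(7) = 7,  t(8) = 5,  t(9) = 12,  t(10) = 0,  t(11) = 12,  t(12) = 12,  t(13) = 7,  t(14) = 2,  t(15) = 9,  t(16) = 11,  t(17) = 3,  t(18) = 14,  t(19) = 0,  t(20) = 14,  t(21) = 14,  t(22) = 11,  t(23) = 8,  t(24) = 2,  t(25) = 10,  t(26) = 12,  t(27) = 5,  t(28) = 0,  t(29) = 5,  t(30) = 5,  t(31) = 10,  t(32) = 15,  t(33) = 8,  t(34) = 6,  t(35) = 14,  t(36) = 3,  t(37) = 0,  t(38) = 3.
The sequence repeats with period 36.
(1478 - 1) mod 36 = 1, so t(1478) = t(2) = 3.

3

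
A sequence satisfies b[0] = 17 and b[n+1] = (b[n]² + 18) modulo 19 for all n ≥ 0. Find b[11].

Listing terms: b[0] = 17, b[1] = 3, b[2] = 8, b[3] = 6, b[4] = 16, b[5] = 8.
Since b[5] = b[2] = 8, the sequence is eventually periodic: after a pre-period of length 2 it cycles with period 3.
For n ≥ 2, b[n] depends only on (n - 2) mod 3. (11 - 2) mod 3 = 0, so b[11] = b[2] = 8.

8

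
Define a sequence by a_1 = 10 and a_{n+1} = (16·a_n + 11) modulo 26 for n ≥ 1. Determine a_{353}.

15

We have a_1 = 10, a_2 = 15, a_3 = 17, a_4 = 23, a_5 = 15.
Since a_5 = a_2 = 15, the sequence is eventually periodic: after a pre-period of length 1 it cycles with period 3.
For n ≥ 2, a_n depends only on (n - 2) mod 3. (353 - 2) mod 3 = 0, so a_{353} = a_2 = 15.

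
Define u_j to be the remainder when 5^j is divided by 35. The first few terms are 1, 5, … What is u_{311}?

We have u_0 = 1, u_1 = 5, u_2 = 25, u_3 = 20, u_4 = 30, u_5 = 10, u_6 = 15, u_7 = 5.
Since u_7 = u_1 = 5, the sequence is eventually periodic: after a pre-period of length 1 it cycles with period 6.
For j ≥ 1, u_j depends only on (j - 1) mod 6. (311 - 1) mod 6 = 4, so u_{311} = u_5 = 10.

10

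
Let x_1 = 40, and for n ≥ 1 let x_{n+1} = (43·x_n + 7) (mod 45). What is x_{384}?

21

We have x_1 = 40, x_2 = 17, x_3 = 18, x_4 = 16, x_5 = 20, x_6 = 12, x_7 = 28, x_8 = 41, x_9 = 15, x_{10} = 22, x_{11} = 8, x_{12} = 36, x_{13} = 25, x_{14} = 2, x_{15} = 3, x_{16} = 1, x_{17} = 5, x_{18} = 42, x_{19} = 13, x_{20} = 26, x_{21} = 0, x_{22} = 7, x_{23} = 38, x_{24} = 21, x_{25} = 10, x_{26} = 32, x_{27} = 33, x_{28} = 31, x_{29} = 35, x_{30} = 27, x_{31} = 43, x_{32} = 11, x_{33} = 30, x_{34} = 37, x_{35} = 23, x_{36} = 6, x_{37} = 40.
The sequence repeats with period 36.
So x_{384} = x_{1 + ((384-1) mod 36)} = x_{24} = 21.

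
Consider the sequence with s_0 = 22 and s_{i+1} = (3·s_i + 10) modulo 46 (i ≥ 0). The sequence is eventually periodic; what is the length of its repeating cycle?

s_0 = 22, s_1 = 30, s_2 = 8, s_3 = 34, s_4 = 20, s_5 = 24, s_6 = 36, s_7 = 26, s_8 = 42, s_9 = 44, s_{10} = 4, s_{11} = 22.
The sequence repeats with period 11.

11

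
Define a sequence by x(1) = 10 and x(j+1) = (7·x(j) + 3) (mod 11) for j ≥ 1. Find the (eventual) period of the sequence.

10

x(1) = 10, x(2) = 7, x(3) = 8, x(4) = 4, x(5) = 9, x(6) = 0, x(7) = 3, x(8) = 2, x(9) = 6, x(10) = 1, x(11) = 10.
The sequence repeats with period 10.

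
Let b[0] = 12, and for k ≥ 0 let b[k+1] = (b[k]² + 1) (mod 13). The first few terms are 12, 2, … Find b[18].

Computing terms: b[0] = 12; b[1] = 2; b[2] = 5; b[3] = 0; b[4] = 1; b[5] = 2.
Since b[5] = b[1] = 2, the sequence is eventually periodic: after a pre-period of length 1 it cycles with period 4.
For k ≥ 1, b[k] depends only on (k - 1) mod 4. (18 - 1) mod 4 = 1, so b[18] = b[2] = 5.

5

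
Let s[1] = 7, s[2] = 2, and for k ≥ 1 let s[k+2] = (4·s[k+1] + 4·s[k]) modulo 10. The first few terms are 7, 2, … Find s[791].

Listing terms: s[1] = 7; s[2] = 2; s[3] = 6; s[4] = 2; s[5] = 2; s[6] = 6.
Since (s[5], s[6]) = (s[2], s[3]) = (2, 6) (two consecutive terms determine the rest), the sequence is eventually periodic: after a pre-period of length 1 it cycles with period 3.
For k ≥ 2, s[k] depends only on (k - 2) mod 3. (791 - 2) mod 3 = 0, so s[791] = s[2] = 2.

2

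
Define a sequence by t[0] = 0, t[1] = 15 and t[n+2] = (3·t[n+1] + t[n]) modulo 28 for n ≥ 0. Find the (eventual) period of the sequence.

We have t[0] = 0, t[1] = 15, t[2] = 17, t[3] = 10, t[4] = 19, t[5] = 11, t[6] = 24, t[7] = 27, t[8] = 21, t[9] = 6, t[10] = 11, t[11] = 11, t[12] = 16, t[13] = 3, t[14] = 25, t[15] = 22, t[16] = 7, t[17] = 15, t[18] = 24, t[19] = 3, t[20] = 5, t[21] = 18, t[22] = 3, t[23] = 27, t[24] = 0, t[25] = 27, t[26] = 25, t[27] = 18, t[28] = 23, t[29] = 3, t[30] = 4, t[31] = 15, t[32] = 21, t[33] = 22, t[34] = 3, t[35] = 3, t[36] = 12, t[37] = 11, t[38] = 17, t[39] = 6, t[40] = 7, t[41] = 27, t[42] = 4, t[43] = 11, t[44] = 9, t[45] = 10, t[46] = 11, t[47] = 15, t[48] = 0, t[49] = 15.
Since (t[48], t[49]) = (t[0], t[1]) = (0, 15) (two consecutive terms determine the rest), the sequence is periodic with period 48.

48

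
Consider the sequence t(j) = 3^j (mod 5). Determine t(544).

Listing terms: t(0) = 1,  t(1) = 3,  t(2) = 4,  t(3) = 2,  t(4) = 1.
Since t(4) = t(0) = 1, the sequence is periodic with period 4.
(544 - 0) mod 4 = 0, so t(544) = t(0) = 1.

1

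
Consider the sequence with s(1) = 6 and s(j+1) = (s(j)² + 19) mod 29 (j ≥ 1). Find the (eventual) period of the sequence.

4

Listing terms: s(1) = 6; s(2) = 26; s(3) = 28; s(4) = 20; s(5) = 13; s(6) = 14; s(7) = 12; s(8) = 18; s(9) = 24; s(10) = 15; s(11) = 12.
Since s(11) = s(7) = 12, the sequence is eventually periodic: after a pre-period of length 6 it cycles with period 4.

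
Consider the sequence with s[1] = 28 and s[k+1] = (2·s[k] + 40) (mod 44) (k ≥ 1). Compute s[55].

We have s[1] = 28, s[2] = 8, s[3] = 12, s[4] = 20, s[5] = 36, s[6] = 24, s[7] = 0, s[8] = 40, s[9] = 32, s[10] = 16, s[11] = 28.
Since s[11] = s[1] = 28, the sequence is periodic with period 10.
So s[55] = s[1 + ((55-1) mod 10)] = s[5] = 36.

36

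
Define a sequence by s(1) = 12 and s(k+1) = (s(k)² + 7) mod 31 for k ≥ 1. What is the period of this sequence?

4

We have s(1) = 12; s(2) = 27; s(3) = 23; s(4) = 9; s(5) = 26; s(6) = 1; s(7) = 8; s(8) = 9.
Since s(8) = s(4) = 9, the sequence is eventually periodic: after a pre-period of length 3 it cycles with period 4.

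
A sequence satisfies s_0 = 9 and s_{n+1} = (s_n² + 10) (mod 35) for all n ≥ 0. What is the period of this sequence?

3

Listing terms: s_0 = 9, s_1 = 21, s_2 = 31, s_3 = 26, s_4 = 21.
Since s_4 = s_1 = 21, the sequence is eventually periodic: after a pre-period of length 1 it cycles with period 3.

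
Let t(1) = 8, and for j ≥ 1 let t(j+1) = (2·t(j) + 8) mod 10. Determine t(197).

8

Listing terms: t(1) = 8, t(2) = 4, t(3) = 6, t(4) = 0, t(5) = 8.
The sequence repeats with period 4.
(197 - 1) mod 4 = 0, so t(197) = t(1) = 8.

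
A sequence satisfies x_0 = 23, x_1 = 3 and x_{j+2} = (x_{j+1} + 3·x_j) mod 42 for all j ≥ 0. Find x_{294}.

Computing terms: x_0 = 23, x_1 = 3, x_2 = 30, x_3 = 39, x_4 = 3, x_5 = 36, x_6 = 3, x_7 = 27, x_8 = 36, x_9 = 33, x_{10} = 15, x_{11} = 30, x_{12} = 33, x_{13} = 39, x_{14} = 12, x_{15} = 3, x_{16} = 39, x_{17} = 6, x_{18} = 39, x_{19} = 15, x_{20} = 6, x_{21} = 9, x_{22} = 27, x_{23} = 12, x_{24} = 9, x_{25} = 3, x_{26} = 30.
Since (x_{25}, x_{26}) = (x_1, x_2) = (3, 30) (two consecutive terms determine the rest), the sequence is eventually periodic: after a pre-period of length 1 it cycles with period 24.
For j ≥ 1, x_j depends only on (j - 1) mod 24. (294 - 1) mod 24 = 5, so x_{294} = x_6 = 3.

3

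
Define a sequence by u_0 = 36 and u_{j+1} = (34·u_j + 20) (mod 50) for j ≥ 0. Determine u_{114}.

Computing terms: u_0 = 36,  u_1 = 44,  u_2 = 16,  u_3 = 14,  u_4 = 46,  u_5 = 34,  u_6 = 26,  u_7 = 4,  u_8 = 6,  u_9 = 24,  u_{10} = 36.
The sequence repeats with period 10.
(114 - 0) mod 10 = 4, so u_{114} = u_4 = 46.

46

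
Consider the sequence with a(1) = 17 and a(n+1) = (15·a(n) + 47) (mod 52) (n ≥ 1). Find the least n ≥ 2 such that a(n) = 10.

4

Listing terms: a(1) = 17,  a(2) = 42,  a(3) = 1,  a(4) = 10,  a(5) = 41,  a(6) = 38,  a(7) = 45,  a(8) = 46,  a(9) = 9,  a(10) = 26,  a(11) = 21,  a(12) = 50,  a(13) = 17.
Since a(13) = a(1) = 17, the sequence is periodic with period 12.
The value 10 first appears (with n ≥ 2) at a(4).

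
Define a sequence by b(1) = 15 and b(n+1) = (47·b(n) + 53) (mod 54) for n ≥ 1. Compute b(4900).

b(1) = 15, b(2) = 2, b(3) = 39, b(4) = 50, b(5) = 27, b(6) = 26, b(7) = 33, b(8) = 38, b(9) = 3, b(10) = 32, b(11) = 45, b(12) = 8, b(13) = 51, b(14) = 20, b(15) = 21, b(16) = 14, b(17) = 9, b(18) = 44, b(19) = 15.
Since b(19) = b(1) = 15, the sequence is periodic with period 18.
So b(4900) = b(1 + ((4900-1) mod 18)) = b(4) = 50.

50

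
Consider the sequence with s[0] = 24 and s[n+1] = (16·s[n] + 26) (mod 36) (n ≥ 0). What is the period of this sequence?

We have s[0] = 24; s[1] = 14; s[2] = 34; s[3] = 30; s[4] = 2; s[5] = 22; s[6] = 18; s[7] = 26; s[8] = 10; s[9] = 6; s[10] = 14.
Since s[10] = s[1] = 14, the sequence is eventually periodic: after a pre-period of length 1 it cycles with period 9.

9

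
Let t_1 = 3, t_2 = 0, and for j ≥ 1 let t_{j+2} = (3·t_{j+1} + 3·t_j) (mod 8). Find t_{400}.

t_1 = 3; t_2 = 0; t_3 = 1; t_4 = 3; t_5 = 4; t_6 = 5; t_7 = 3; t_8 = 0.
Since (t_7, t_8) = (t_1, t_2) = (3, 0) (two consecutive terms determine the rest), the sequence is periodic with period 6.
So t_{400} = t_{1 + ((400-1) mod 6)} = t_4 = 3.

3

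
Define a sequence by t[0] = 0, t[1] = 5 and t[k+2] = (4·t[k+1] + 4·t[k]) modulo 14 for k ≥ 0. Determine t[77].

Listing terms: t[0] = 0, t[1] = 5, t[2] = 6, t[3] = 2, t[4] = 4, t[5] = 10, t[6] = 0, t[7] = 12, t[8] = 6, t[9] = 2.
Since (t[8], t[9]) = (t[2], t[3]) = (6, 2) (two consecutive terms determine the rest), the sequence is eventually periodic: after a pre-period of length 2 it cycles with period 6.
For k ≥ 2, t[k] depends only on (k - 2) mod 6. (77 - 2) mod 6 = 3, so t[77] = t[5] = 10.

10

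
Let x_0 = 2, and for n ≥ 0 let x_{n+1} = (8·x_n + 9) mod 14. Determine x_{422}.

13

Listing terms: x_0 = 2,  x_1 = 11,  x_2 = 13,  x_3 = 1,  x_4 = 3,  x_5 = 5,  x_6 = 7,  x_7 = 9,  x_8 = 11.
Since x_8 = x_1 = 11, the sequence is eventually periodic: after a pre-period of length 1 it cycles with period 7.
For n ≥ 1, x_n depends only on (n - 1) mod 7. (422 - 1) mod 7 = 1, so x_{422} = x_2 = 13.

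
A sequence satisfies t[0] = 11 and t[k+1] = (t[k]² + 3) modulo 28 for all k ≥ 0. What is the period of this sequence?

6

t[0] = 11; t[1] = 12; t[2] = 7; t[3] = 24; t[4] = 19; t[5] = 0; t[6] = 3; t[7] = 12.
Since t[7] = t[1] = 12, the sequence is eventually periodic: after a pre-period of length 1 it cycles with period 6.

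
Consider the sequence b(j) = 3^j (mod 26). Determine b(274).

Computing terms: b(1) = 3; b(2) = 9; b(3) = 1; b(4) = 3.
Since b(4) = b(1) = 3, the sequence is periodic with period 3.
(274 - 1) mod 3 = 0, so b(274) = b(1) = 3.

3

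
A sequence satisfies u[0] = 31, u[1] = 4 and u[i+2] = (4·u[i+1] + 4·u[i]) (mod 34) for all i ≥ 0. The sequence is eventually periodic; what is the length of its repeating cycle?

Computing terms: u[0] = 31,  u[1] = 4,  u[2] = 4,  u[3] = 32,  u[4] = 8,  u[5] = 24,  u[6] = 26,  u[7] = 30,  u[8] = 20,  u[9] = 30,  u[10] = 30,  u[11] = 2,  u[12] = 26,  u[13] = 10,  u[14] = 8,  u[15] = 4,  u[16] = 14,  u[17] = 4,  u[18] = 4.
Since (u[17], u[18]) = (u[1], u[2]) = (4, 4) (two consecutive terms determine the rest), the sequence is eventually periodic: after a pre-period of length 1 it cycles with period 16.

16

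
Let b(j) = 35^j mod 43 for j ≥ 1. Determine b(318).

We have b(1) = 35,  b(2) = 21,  b(3) = 4,  b(4) = 11,  b(5) = 41,  b(6) = 16,  b(7) = 1,  b(8) = 35.
Since b(8) = b(1) = 35, the sequence is periodic with period 7.
So b(318) = b(1 + ((318-1) mod 7)) = b(3) = 4.

4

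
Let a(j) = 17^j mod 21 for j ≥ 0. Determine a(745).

Listing terms: a(0) = 1, a(1) = 17, a(2) = 16, a(3) = 20, a(4) = 4, a(5) = 5, a(6) = 1.
The sequence repeats with period 6.
(745 - 0) mod 6 = 1, so a(745) = a(1) = 17.

17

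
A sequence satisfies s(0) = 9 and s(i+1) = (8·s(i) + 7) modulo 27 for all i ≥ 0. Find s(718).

0

s(0) = 9; s(1) = 25; s(2) = 18; s(3) = 16; s(4) = 0; s(5) = 7; s(6) = 9.
Since s(6) = s(0) = 9, the sequence is periodic with period 6.
So s(718) = s(0 + ((718-0) mod 6)) = s(4) = 0.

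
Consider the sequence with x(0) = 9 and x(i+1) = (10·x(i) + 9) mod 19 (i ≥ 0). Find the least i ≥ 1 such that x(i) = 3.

15

We have x(0) = 9; x(1) = 4; x(2) = 11; x(3) = 5; x(4) = 2; x(5) = 10; x(6) = 14; x(7) = 16; x(8) = 17; x(9) = 8; x(10) = 13; x(11) = 6; x(12) = 12; x(13) = 15; x(14) = 7; x(15) = 3; x(16) = 1; x(17) = 0; x(18) = 9.
Since x(18) = x(0) = 9, the sequence is periodic with period 18.
The value 3 first appears (with i ≥ 1) at x(15).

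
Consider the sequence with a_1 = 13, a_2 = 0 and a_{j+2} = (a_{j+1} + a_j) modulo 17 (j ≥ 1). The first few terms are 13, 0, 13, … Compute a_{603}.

1

We have a_1 = 13,  a_2 = 0,  a_3 = 13,  a_4 = 13,  a_5 = 9,  a_6 = 5,  a_7 = 14,  a_8 = 2,  a_9 = 16,  a_{10} = 1,  a_{11} = 0,  a_{12} = 1,  a_{13} = 1,  a_{14} = 2,  a_{15} = 3,  a_{16} = 5,  a_{17} = 8,  a_{18} = 13,  a_{19} = 4,  a_{20} = 0,  a_{21} = 4,  a_{22} = 4,  a_{23} = 8,  a_{24} = 12,  a_{25} = 3,  a_{26} = 15,  a_{27} = 1,  a_{28} = 16,  a_{29} = 0,  a_{30} = 16,  a_{31} = 16,  a_{32} = 15,  a_{33} = 14,  a_{34} = 12,  a_{35} = 9,  a_{36} = 4,  a_{37} = 13,  a_{38} = 0.
The sequence repeats with period 36.
(603 - 1) mod 36 = 26, so a_{603} = a_{27} = 1.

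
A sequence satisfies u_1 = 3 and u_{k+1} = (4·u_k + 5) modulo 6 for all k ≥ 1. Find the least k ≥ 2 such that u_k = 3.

4

u_1 = 3, u_2 = 5, u_3 = 1, u_4 = 3.
The sequence repeats with period 3.
The value 3 next appears (with k ≥ 2) at u_4.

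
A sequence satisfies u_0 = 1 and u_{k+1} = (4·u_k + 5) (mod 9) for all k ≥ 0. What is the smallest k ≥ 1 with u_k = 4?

Computing terms: u_0 = 1; u_1 = 0; u_2 = 5; u_3 = 7; u_4 = 6; u_5 = 2; u_6 = 4; u_7 = 3; u_8 = 8; u_9 = 1.
Since u_9 = u_0 = 1, the sequence is periodic with period 9.
The value 4 first appears (with k ≥ 1) at u_6.

6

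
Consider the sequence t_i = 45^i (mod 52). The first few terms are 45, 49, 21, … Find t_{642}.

25

t_1 = 45, t_2 = 49, t_3 = 21, t_4 = 9, t_5 = 41, t_6 = 25, t_7 = 33, t_8 = 29, t_9 = 5, t_{10} = 17, t_{11} = 37, t_{12} = 1, t_{13} = 45.
Since t_{13} = t_1 = 45, the sequence is periodic with period 12.
(642 - 1) mod 12 = 5, so t_{642} = t_6 = 25.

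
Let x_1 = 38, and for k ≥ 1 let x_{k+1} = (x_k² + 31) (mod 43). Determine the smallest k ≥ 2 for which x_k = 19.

8

Computing terms: x_1 = 38; x_2 = 13; x_3 = 28; x_4 = 41; x_5 = 35; x_6 = 9; x_7 = 26; x_8 = 19; x_9 = 5; x_{10} = 13.
Since x_{10} = x_2 = 13, the sequence is eventually periodic: after a pre-period of length 1 it cycles with period 8.
The value 19 first appears (with k ≥ 2) at x_8.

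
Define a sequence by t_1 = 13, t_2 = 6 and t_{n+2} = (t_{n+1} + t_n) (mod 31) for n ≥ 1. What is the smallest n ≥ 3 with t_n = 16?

9

t_1 = 13, t_2 = 6, t_3 = 19, t_4 = 25, t_5 = 13, t_6 = 7, t_7 = 20, t_8 = 27, t_9 = 16, t_{10} = 12, t_{11} = 28, t_{12} = 9, t_{13} = 6, t_{14} = 15, t_{15} = 21, t_{16} = 5, t_{17} = 26, t_{18} = 0, t_{19} = 26, t_{20} = 26, t_{21} = 21, t_{22} = 16, t_{23} = 6, t_{24} = 22, t_{25} = 28, t_{26} = 19, t_{27} = 16, t_{28} = 4, t_{29} = 20, t_{30} = 24, t_{31} = 13, t_{32} = 6.
The sequence repeats with period 30.
The value 16 first appears (with n ≥ 3) at t_9.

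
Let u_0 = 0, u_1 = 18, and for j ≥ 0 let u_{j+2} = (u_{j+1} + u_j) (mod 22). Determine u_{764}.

10

We have u_0 = 0; u_1 = 18; u_2 = 18; u_3 = 14; u_4 = 10; u_5 = 2; u_6 = 12; u_7 = 14; u_8 = 4; u_9 = 18; u_{10} = 0; u_{11} = 18.
The sequence repeats with period 10.
(764 - 0) mod 10 = 4, so u_{764} = u_4 = 10.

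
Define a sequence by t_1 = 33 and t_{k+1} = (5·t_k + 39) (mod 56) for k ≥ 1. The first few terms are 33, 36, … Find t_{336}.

10

Computing terms: t_1 = 33; t_2 = 36; t_3 = 51; t_4 = 14; t_5 = 53; t_6 = 24; t_7 = 47; t_8 = 50; t_9 = 9; t_{10} = 28; t_{11} = 11; t_{12} = 38; t_{13} = 5; t_{14} = 8; t_{15} = 23; t_{16} = 42; t_{17} = 25; t_{18} = 52; t_{19} = 19; t_{20} = 22; t_{21} = 37; t_{22} = 0; t_{23} = 39; t_{24} = 10; t_{25} = 33.
Since t_{25} = t_1 = 33, the sequence is periodic with period 24.
(336 - 1) mod 24 = 23, so t_{336} = t_{24} = 10.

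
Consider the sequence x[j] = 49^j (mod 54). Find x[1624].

31

We have x[1] = 49, x[2] = 25, x[3] = 37, x[4] = 31, x[5] = 7, x[6] = 19, x[7] = 13, x[8] = 43, x[9] = 1, x[10] = 49.
Since x[10] = x[1] = 49, the sequence is periodic with period 9.
So x[1624] = x[1 + ((1624-1) mod 9)] = x[4] = 31.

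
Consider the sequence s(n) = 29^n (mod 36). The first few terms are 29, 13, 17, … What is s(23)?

5

We have s(1) = 29,  s(2) = 13,  s(3) = 17,  s(4) = 25,  s(5) = 5,  s(6) = 1,  s(7) = 29.
Since s(7) = s(1) = 29, the sequence is periodic with period 6.
So s(23) = s(1 + ((23-1) mod 6)) = s(5) = 5.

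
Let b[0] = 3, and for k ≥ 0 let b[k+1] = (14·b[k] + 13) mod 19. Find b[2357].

b[0] = 3, b[1] = 17, b[2] = 4, b[3] = 12, b[4] = 10, b[5] = 1, b[6] = 8, b[7] = 11, b[8] = 15, b[9] = 14, b[10] = 0, b[11] = 13, b[12] = 5, b[13] = 7, b[14] = 16, b[15] = 9, b[16] = 6, b[17] = 2, b[18] = 3.
The sequence repeats with period 18.
(2357 - 0) mod 18 = 17, so b[2357] = b[17] = 2.

2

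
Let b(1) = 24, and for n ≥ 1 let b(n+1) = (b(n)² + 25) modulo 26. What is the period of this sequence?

We have b(1) = 24, b(2) = 3, b(3) = 8, b(4) = 11, b(5) = 16, b(6) = 21, b(7) = 24.
The sequence repeats with period 6.

6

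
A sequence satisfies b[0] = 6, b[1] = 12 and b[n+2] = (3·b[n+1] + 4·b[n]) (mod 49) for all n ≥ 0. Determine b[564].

Computing terms: b[0] = 6; b[1] = 12; b[2] = 11; b[3] = 32; b[4] = 42; b[5] = 9; b[6] = 48; b[7] = 33; b[8] = 46; b[9] = 25; b[10] = 14; b[11] = 44; b[12] = 41; b[13] = 5; b[14] = 32; b[15] = 18; b[16] = 35; b[17] = 30; b[18] = 34; b[19] = 26; b[20] = 18; b[21] = 11; b[22] = 7; b[23] = 16; b[24] = 27; b[25] = 47; b[26] = 4; b[27] = 4; b[28] = 28; b[29] = 2; b[30] = 20; b[31] = 19; b[32] = 39; b[33] = 46; b[34] = 0; b[35] = 37; b[36] = 13; b[37] = 40; b[38] = 25; b[39] = 39; b[40] = 21; b[41] = 23; b[42] = 6; b[43] = 12.
The sequence repeats with period 42.
(564 - 0) mod 42 = 18, so b[564] = b[18] = 34.

34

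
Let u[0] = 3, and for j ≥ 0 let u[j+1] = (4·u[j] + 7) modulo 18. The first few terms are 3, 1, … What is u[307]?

u[0] = 3; u[1] = 1; u[2] = 11; u[3] = 15; u[4] = 13; u[5] = 5; u[6] = 9; u[7] = 7; u[8] = 17; u[9] = 3.
The sequence repeats with period 9.
(307 - 0) mod 9 = 1, so u[307] = u[1] = 1.

1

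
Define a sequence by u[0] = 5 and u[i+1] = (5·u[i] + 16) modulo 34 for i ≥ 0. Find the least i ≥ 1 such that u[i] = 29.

Computing terms: u[0] = 5; u[1] = 7; u[2] = 17; u[3] = 33; u[4] = 11; u[5] = 3; u[6] = 31; u[7] = 1; u[8] = 21; u[9] = 19; u[10] = 9; u[11] = 27; u[12] = 15; u[13] = 23; u[14] = 29; u[15] = 25; u[16] = 5.
Since u[16] = u[0] = 5, the sequence is periodic with period 16.
The value 29 first appears (with i ≥ 1) at u[14].

14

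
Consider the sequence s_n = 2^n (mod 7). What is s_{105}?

1

We have s_0 = 1,  s_1 = 2,  s_2 = 4,  s_3 = 1.
The sequence repeats with period 3.
(105 - 0) mod 3 = 0, so s_{105} = s_0 = 1.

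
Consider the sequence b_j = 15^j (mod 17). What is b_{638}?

Computing terms: b_1 = 15, b_2 = 4, b_3 = 9, b_4 = 16, b_5 = 2, b_6 = 13, b_7 = 8, b_8 = 1, b_9 = 15.
The sequence repeats with period 8.
(638 - 1) mod 8 = 5, so b_{638} = b_6 = 13.

13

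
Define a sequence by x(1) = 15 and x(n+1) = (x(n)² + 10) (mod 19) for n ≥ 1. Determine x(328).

0

x(1) = 15,  x(2) = 7,  x(3) = 2,  x(4) = 14,  x(5) = 16,  x(6) = 0,  x(7) = 10,  x(8) = 15.
The sequence repeats with period 7.
So x(328) = x(1 + ((328-1) mod 7)) = x(6) = 0.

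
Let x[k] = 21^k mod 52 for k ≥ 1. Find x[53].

21

Listing terms: x[1] = 21; x[2] = 25; x[3] = 5; x[4] = 1; x[5] = 21.
Since x[5] = x[1] = 21, the sequence is periodic with period 4.
So x[53] = x[1 + ((53-1) mod 4)] = x[1] = 21.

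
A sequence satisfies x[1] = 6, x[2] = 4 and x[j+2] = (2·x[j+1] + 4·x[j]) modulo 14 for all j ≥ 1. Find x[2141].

6

Listing terms: x[1] = 6,  x[2] = 4,  x[3] = 4,  x[4] = 10,  x[5] = 8,  x[6] = 0,  x[7] = 4,  x[8] = 8,  x[9] = 4,  x[10] = 12,  x[11] = 12,  x[12] = 2,  x[13] = 10,  x[14] = 0,  x[15] = 12,  x[16] = 10,  x[17] = 12,  x[18] = 8,  x[19] = 8,  x[20] = 6,  x[21] = 2,  x[22] = 0,  x[23] = 8,  x[24] = 2,  x[25] = 8,  x[26] = 10,  x[27] = 10,  x[28] = 4,  x[29] = 6,  x[30] = 0,  x[31] = 10,  x[32] = 6,  x[33] = 10,  x[34] = 2,  x[35] = 2,  x[36] = 12,  x[37] = 4,  x[38] = 0,  x[39] = 2,  x[40] = 4,  x[41] = 2,  x[42] = 6,  x[43] = 6,  x[44] = 8,  x[45] = 12,  x[46] = 0,  x[47] = 6,  x[48] = 12,  x[49] = 6,  x[50] = 4.
The sequence repeats with period 48.
(2141 - 1) mod 48 = 28, so x[2141] = x[29] = 6.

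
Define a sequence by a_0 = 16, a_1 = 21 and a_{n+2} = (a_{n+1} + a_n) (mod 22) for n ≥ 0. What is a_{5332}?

Listing terms: a_0 = 16,  a_1 = 21,  a_2 = 15,  a_3 = 14,  a_4 = 7,  a_5 = 21,  a_6 = 6,  a_7 = 5,  a_8 = 11,  a_9 = 16,  a_{10} = 5,  a_{11} = 21,  a_{12} = 4,  a_{13} = 3,  a_{14} = 7,  a_{15} = 10,  a_{16} = 17,  a_{17} = 5,  a_{18} = 0,  a_{19} = 5,  a_{20} = 5,  a_{21} = 10,  a_{22} = 15,  a_{23} = 3,  a_{24} = 18,  a_{25} = 21,  a_{26} = 17,  a_{27} = 16,  a_{28} = 11,  a_{29} = 5,  a_{30} = 16,  a_{31} = 21.
Since (a_{30}, a_{31}) = (a_0, a_1) = (16, 21) (two consecutive terms determine the rest), the sequence is periodic with period 30.
So a_{5332} = a_{0 + ((5332-0) mod 30)} = a_{22} = 15.

15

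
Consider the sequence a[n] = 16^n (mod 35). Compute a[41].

11

Listing terms: a[1] = 16,  a[2] = 11,  a[3] = 1,  a[4] = 16.
The sequence repeats with period 3.
So a[41] = a[1 + ((41-1) mod 3)] = a[2] = 11.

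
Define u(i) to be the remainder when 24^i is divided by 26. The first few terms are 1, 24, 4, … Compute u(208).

Listing terms: u(0) = 1,  u(1) = 24,  u(2) = 4,  u(3) = 18,  u(4) = 16,  u(5) = 20,  u(6) = 12,  u(7) = 2,  u(8) = 22,  u(9) = 8,  u(10) = 10,  u(11) = 6,  u(12) = 14,  u(13) = 24.
Since u(13) = u(1) = 24, the sequence is eventually periodic: after a pre-period of length 1 it cycles with period 12.
For i ≥ 1, u(i) depends only on (i - 1) mod 12. (208 - 1) mod 12 = 3, so u(208) = u(4) = 16.

16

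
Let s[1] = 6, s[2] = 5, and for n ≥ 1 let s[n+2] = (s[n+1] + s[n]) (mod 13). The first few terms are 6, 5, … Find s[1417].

2

We have s[1] = 6; s[2] = 5; s[3] = 11; s[4] = 3; s[5] = 1; s[6] = 4; s[7] = 5; s[8] = 9; s[9] = 1; s[10] = 10; s[11] = 11; s[12] = 8; s[13] = 6; s[14] = 1; s[15] = 7; s[16] = 8; s[17] = 2; s[18] = 10; s[19] = 12; s[20] = 9; s[21] = 8; s[22] = 4; s[23] = 12; s[24] = 3; s[25] = 2; s[26] = 5; s[27] = 7; s[28] = 12; s[29] = 6; s[30] = 5.
Since (s[29], s[30]) = (s[1], s[2]) = (6, 5) (two consecutive terms determine the rest), the sequence is periodic with period 28.
So s[1417] = s[1 + ((1417-1) mod 28)] = s[17] = 2.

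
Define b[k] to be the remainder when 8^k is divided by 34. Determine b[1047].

b[0] = 1, b[1] = 8, b[2] = 30, b[3] = 2, b[4] = 16, b[5] = 26, b[6] = 4, b[7] = 32, b[8] = 18, b[9] = 8.
Since b[9] = b[1] = 8, the sequence is eventually periodic: after a pre-period of length 1 it cycles with period 8.
For k ≥ 1, b[k] depends only on (k - 1) mod 8. (1047 - 1) mod 8 = 6, so b[1047] = b[7] = 32.

32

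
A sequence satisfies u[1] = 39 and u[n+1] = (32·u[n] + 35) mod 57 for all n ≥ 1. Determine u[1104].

44

We have u[1] = 39, u[2] = 29, u[3] = 51, u[4] = 14, u[5] = 27, u[6] = 44, u[7] = 18, u[8] = 41, u[9] = 36, u[10] = 47, u[11] = 0, u[12] = 35, u[13] = 15, u[14] = 2, u[15] = 42, u[16] = 11, u[17] = 45, u[18] = 50, u[19] = 39.
The sequence repeats with period 18.
So u[1104] = u[1 + ((1104-1) mod 18)] = u[6] = 44.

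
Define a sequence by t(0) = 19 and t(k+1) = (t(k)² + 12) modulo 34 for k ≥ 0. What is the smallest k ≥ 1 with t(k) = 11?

We have t(0) = 19, t(1) = 33, t(2) = 13, t(3) = 11, t(4) = 31, t(5) = 21, t(6) = 11.
Since t(6) = t(3) = 11, the sequence is eventually periodic: after a pre-period of length 3 it cycles with period 3.
The value 11 first appears (with k ≥ 1) at t(3).

3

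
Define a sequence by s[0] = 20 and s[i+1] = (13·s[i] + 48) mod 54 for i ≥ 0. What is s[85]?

38

Computing terms: s[0] = 20; s[1] = 38; s[2] = 2; s[3] = 20.
Since s[3] = s[0] = 20, the sequence is periodic with period 3.
So s[85] = s[0 + ((85-0) mod 3)] = s[1] = 38.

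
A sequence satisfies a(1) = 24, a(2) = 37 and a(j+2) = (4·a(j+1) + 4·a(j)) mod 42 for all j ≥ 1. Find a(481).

24

Listing terms: a(1) = 24, a(2) = 37, a(3) = 34, a(4) = 32, a(5) = 12, a(6) = 8, a(7) = 38, a(8) = 16, a(9) = 6, a(10) = 4, a(11) = 40, a(12) = 8, a(13) = 24, a(14) = 2, a(15) = 20, a(16) = 4, a(17) = 12, a(18) = 22, a(19) = 10, a(20) = 2, a(21) = 6, a(22) = 32, a(23) = 26, a(24) = 22, a(25) = 24, a(26) = 16, a(27) = 34, a(28) = 32.
Since (a(27), a(28)) = (a(3), a(4)) = (34, 32) (two consecutive terms determine the rest), the sequence is eventually periodic: after a pre-period of length 2 it cycles with period 24.
For j ≥ 3, a(j) depends only on (j - 3) mod 24. (481 - 3) mod 24 = 22, so a(481) = a(25) = 24.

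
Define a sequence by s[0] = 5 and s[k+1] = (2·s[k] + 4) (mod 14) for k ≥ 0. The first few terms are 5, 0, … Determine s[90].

We have s[0] = 5, s[1] = 0, s[2] = 4, s[3] = 12, s[4] = 0.
Since s[4] = s[1] = 0, the sequence is eventually periodic: after a pre-period of length 1 it cycles with period 3.
For k ≥ 1, s[k] depends only on (k - 1) mod 3. (90 - 1) mod 3 = 2, so s[90] = s[3] = 12.

12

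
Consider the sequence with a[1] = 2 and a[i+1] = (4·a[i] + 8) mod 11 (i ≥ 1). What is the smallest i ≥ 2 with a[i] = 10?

4

Computing terms: a[1] = 2, a[2] = 5, a[3] = 6, a[4] = 10, a[5] = 4, a[6] = 2.
The sequence repeats with period 5.
The value 10 first appears (with i ≥ 2) at a[4].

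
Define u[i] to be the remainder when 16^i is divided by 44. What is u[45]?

12

We have u[0] = 1, u[1] = 16, u[2] = 36, u[3] = 4, u[4] = 20, u[5] = 12, u[6] = 16.
Since u[6] = u[1] = 16, the sequence is eventually periodic: after a pre-period of length 1 it cycles with period 5.
For i ≥ 1, u[i] depends only on (i - 1) mod 5. (45 - 1) mod 5 = 4, so u[45] = u[5] = 12.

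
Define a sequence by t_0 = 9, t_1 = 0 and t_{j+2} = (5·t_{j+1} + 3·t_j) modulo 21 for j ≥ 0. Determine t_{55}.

t_0 = 9, t_1 = 0, t_2 = 6, t_3 = 9, t_4 = 0.
The sequence repeats with period 3.
(55 - 0) mod 3 = 1, so t_{55} = t_1 = 0.

0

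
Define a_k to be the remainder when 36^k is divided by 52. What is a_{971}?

4

a_0 = 1, a_1 = 36, a_2 = 48, a_3 = 12, a_4 = 16, a_5 = 4, a_6 = 40, a_7 = 36.
Since a_7 = a_1 = 36, the sequence is eventually periodic: after a pre-period of length 1 it cycles with period 6.
For k ≥ 1, a_k depends only on (k - 1) mod 6. (971 - 1) mod 6 = 4, so a_{971} = a_5 = 4.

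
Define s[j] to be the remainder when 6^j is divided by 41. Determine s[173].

Listing terms: s[1] = 6, s[2] = 36, s[3] = 11, s[4] = 25, s[5] = 27, s[6] = 39, s[7] = 29, s[8] = 10, s[9] = 19, s[10] = 32, s[11] = 28, s[12] = 4, s[13] = 24, s[14] = 21, s[15] = 3, s[16] = 18, s[17] = 26, s[18] = 33, s[19] = 34, s[20] = 40, s[21] = 35, s[22] = 5, s[23] = 30, s[24] = 16, s[25] = 14, s[26] = 2, s[27] = 12, s[28] = 31, s[29] = 22, s[30] = 9, s[31] = 13, s[32] = 37, s[33] = 17, s[34] = 20, s[35] = 38, s[36] = 23, s[37] = 15, s[38] = 8, s[39] = 7, s[40] = 1, s[41] = 6.
Since s[41] = s[1] = 6, the sequence is periodic with period 40.
So s[173] = s[1 + ((173-1) mod 40)] = s[13] = 24.

24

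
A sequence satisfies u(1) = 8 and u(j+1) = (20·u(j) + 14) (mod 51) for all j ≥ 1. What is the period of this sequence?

16

We have u(1) = 8, u(2) = 21, u(3) = 26, u(4) = 24, u(5) = 35, u(6) = 0, u(7) = 14, u(8) = 39, u(9) = 29, u(10) = 33, u(11) = 11, u(12) = 30, u(13) = 2, u(14) = 3, u(15) = 23, u(16) = 15, u(17) = 8.
The sequence repeats with period 16.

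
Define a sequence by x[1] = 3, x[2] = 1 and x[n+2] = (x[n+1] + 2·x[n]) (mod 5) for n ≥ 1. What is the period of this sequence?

4

Listing terms: x[1] = 3; x[2] = 1; x[3] = 2; x[4] = 4; x[5] = 3; x[6] = 1.
The sequence repeats with period 4.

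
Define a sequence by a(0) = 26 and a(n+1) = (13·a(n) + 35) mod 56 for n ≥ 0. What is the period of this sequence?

Computing terms: a(0) = 26; a(1) = 37; a(2) = 12; a(3) = 23; a(4) = 54; a(5) = 9; a(6) = 40; a(7) = 51; a(8) = 26.
The sequence repeats with period 8.

8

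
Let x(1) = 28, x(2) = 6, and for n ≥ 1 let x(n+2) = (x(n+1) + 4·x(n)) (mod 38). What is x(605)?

6

Computing terms: x(1) = 28, x(2) = 6, x(3) = 4, x(4) = 28, x(5) = 6.
Since (x(4), x(5)) = (x(1), x(2)) = (28, 6) (two consecutive terms determine the rest), the sequence is periodic with period 3.
(605 - 1) mod 3 = 1, so x(605) = x(2) = 6.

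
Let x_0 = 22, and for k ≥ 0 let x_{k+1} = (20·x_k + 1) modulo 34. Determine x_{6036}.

Listing terms: x_0 = 22; x_1 = 33; x_2 = 15; x_3 = 29; x_4 = 3; x_5 = 27; x_6 = 31; x_7 = 9; x_8 = 11; x_9 = 17; x_{10} = 1; x_{11} = 21; x_{12} = 13; x_{13} = 23; x_{14} = 19; x_{15} = 7; x_{16} = 5; x_{17} = 33.
Since x_{17} = x_1 = 33, the sequence is eventually periodic: after a pre-period of length 1 it cycles with period 16.
For k ≥ 1, x_k depends only on (k - 1) mod 16. (6036 - 1) mod 16 = 3, so x_{6036} = x_4 = 3.

3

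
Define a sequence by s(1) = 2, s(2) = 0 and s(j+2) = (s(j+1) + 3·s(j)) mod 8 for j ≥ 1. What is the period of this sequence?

6

We have s(1) = 2, s(2) = 0, s(3) = 6, s(4) = 6, s(5) = 0, s(6) = 2, s(7) = 2, s(8) = 0.
The sequence repeats with period 6.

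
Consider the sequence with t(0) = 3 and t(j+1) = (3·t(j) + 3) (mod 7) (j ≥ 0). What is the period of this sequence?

Listing terms: t(0) = 3, t(1) = 5, t(2) = 4, t(3) = 1, t(4) = 6, t(5) = 0, t(6) = 3.
The sequence repeats with period 6.

6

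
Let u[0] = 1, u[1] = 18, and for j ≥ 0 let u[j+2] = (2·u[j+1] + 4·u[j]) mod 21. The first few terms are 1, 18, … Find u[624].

1

Computing terms: u[0] = 1, u[1] = 18, u[2] = 19, u[3] = 5, u[4] = 2, u[5] = 3, u[6] = 14, u[7] = 19, u[8] = 10, u[9] = 12, u[10] = 1, u[11] = 8, u[12] = 20, u[13] = 9, u[14] = 14, u[15] = 1, u[16] = 16, u[17] = 15, u[18] = 10, u[19] = 17, u[20] = 11, u[21] = 6, u[22] = 14, u[23] = 10, u[24] = 13, u[25] = 3, u[26] = 16, u[27] = 2, u[28] = 5, u[29] = 18, u[30] = 14, u[31] = 16, u[32] = 4, u[33] = 9, u[34] = 13, u[35] = 20, u[36] = 8, u[37] = 12, u[38] = 14, u[39] = 13, u[40] = 19, u[41] = 6, u[42] = 4, u[43] = 11, u[44] = 17, u[45] = 15, u[46] = 14, u[47] = 4, u[48] = 1, u[49] = 18.
Since (u[48], u[49]) = (u[0], u[1]) = (1, 18) (two consecutive terms determine the rest), the sequence is periodic with period 48.
So u[624] = u[0 + ((624-0) mod 48)] = u[0] = 1.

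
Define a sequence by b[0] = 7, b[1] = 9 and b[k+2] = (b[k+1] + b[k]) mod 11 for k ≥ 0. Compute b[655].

b[0] = 7; b[1] = 9; b[2] = 5; b[3] = 3; b[4] = 8; b[5] = 0; b[6] = 8; b[7] = 8; b[8] = 5; b[9] = 2; b[10] = 7; b[11] = 9.
The sequence repeats with period 10.
So b[655] = b[0 + ((655-0) mod 10)] = b[5] = 0.

0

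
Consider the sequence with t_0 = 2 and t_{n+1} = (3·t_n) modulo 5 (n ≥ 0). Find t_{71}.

t_0 = 2; t_1 = 1; t_2 = 3; t_3 = 4; t_4 = 2.
The sequence repeats with period 4.
So t_{71} = t_{0 + ((71-0) mod 4)} = t_3 = 4.

4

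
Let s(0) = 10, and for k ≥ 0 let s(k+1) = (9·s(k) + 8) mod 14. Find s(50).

8

s(0) = 10,  s(1) = 0,  s(2) = 8,  s(3) = 10.
Since s(3) = s(0) = 10, the sequence is periodic with period 3.
So s(50) = s(0 + ((50-0) mod 3)) = s(2) = 8.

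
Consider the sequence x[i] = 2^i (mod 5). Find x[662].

4

Computing terms: x[1] = 2, x[2] = 4, x[3] = 3, x[4] = 1, x[5] = 2.
Since x[5] = x[1] = 2, the sequence is periodic with period 4.
(662 - 1) mod 4 = 1, so x[662] = x[2] = 4.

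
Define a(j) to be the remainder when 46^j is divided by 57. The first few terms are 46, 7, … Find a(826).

49

We have a(1) = 46, a(2) = 7, a(3) = 37, a(4) = 49, a(5) = 31, a(6) = 1, a(7) = 46.
The sequence repeats with period 6.
(826 - 1) mod 6 = 3, so a(826) = a(4) = 49.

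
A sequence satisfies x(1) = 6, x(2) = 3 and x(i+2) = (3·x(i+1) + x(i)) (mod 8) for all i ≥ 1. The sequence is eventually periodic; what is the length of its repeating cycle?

We have x(1) = 6,  x(2) = 3,  x(3) = 7,  x(4) = 0,  x(5) = 7,  x(6) = 5,  x(7) = 6,  x(8) = 7,  x(9) = 3,  x(10) = 0,  x(11) = 3,  x(12) = 1,  x(13) = 6,  x(14) = 3.
Since (x(13), x(14)) = (x(1), x(2)) = (6, 3) (two consecutive terms determine the rest), the sequence is periodic with period 12.

12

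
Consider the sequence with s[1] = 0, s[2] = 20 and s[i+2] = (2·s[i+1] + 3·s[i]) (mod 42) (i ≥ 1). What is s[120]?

We have s[1] = 0,  s[2] = 20,  s[3] = 40,  s[4] = 14,  s[5] = 22,  s[6] = 2,  s[7] = 28,  s[8] = 20,  s[9] = 40.
Since (s[8], s[9]) = (s[2], s[3]) = (20, 40) (two consecutive terms determine the rest), the sequence is eventually periodic: after a pre-period of length 1 it cycles with period 6.
For i ≥ 2, s[i] depends only on (i - 2) mod 6. (120 - 2) mod 6 = 4, so s[120] = s[6] = 2.

2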